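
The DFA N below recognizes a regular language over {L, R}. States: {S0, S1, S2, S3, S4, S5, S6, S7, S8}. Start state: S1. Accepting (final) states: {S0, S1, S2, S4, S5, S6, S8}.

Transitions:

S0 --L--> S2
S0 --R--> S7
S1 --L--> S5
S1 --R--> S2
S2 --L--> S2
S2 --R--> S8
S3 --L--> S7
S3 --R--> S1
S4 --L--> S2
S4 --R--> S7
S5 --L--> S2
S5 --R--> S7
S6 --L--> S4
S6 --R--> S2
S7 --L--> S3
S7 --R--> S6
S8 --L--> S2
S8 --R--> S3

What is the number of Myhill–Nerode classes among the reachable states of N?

4

Reachable states from the start: {S1,S2,S3,S4,S5,S6,S7,S8}. Unreachable: {S0} — drop them.
Start with accepting vs non-accepting: {S1,S2,S4,S5,S6,S8} | {S3,S7}.
Refine {S1,S2,S4,S5,S6,S8} on symbol R: members go to different blocks, giving {S1,S2,S6} and {S4,S5,S8}.
Refine {S1,S2,S6} on symbol L: members go to different blocks, giving {S1,S6} and {S2}.
No further refinement is possible. Final partition (4 blocks): {S1,S6} | {S3,S7} | {S4,S5,S8} | {S2}.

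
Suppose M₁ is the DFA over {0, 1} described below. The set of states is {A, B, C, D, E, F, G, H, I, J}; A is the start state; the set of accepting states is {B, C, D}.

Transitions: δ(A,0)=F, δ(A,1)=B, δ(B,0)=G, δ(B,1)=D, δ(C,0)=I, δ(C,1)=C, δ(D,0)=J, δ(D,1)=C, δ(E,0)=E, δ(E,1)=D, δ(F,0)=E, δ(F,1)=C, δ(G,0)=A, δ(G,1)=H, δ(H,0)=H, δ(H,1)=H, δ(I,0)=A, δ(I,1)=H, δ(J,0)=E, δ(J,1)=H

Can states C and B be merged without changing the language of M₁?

P0 = {B,C,D} | {A,E,F,G,H,I,J}.
Refine {A,E,F,G,H,I,J} on symbol 1: members go to different blocks, giving {G,H,I,J} and {A,E,F}.
On input 0, block {G,H,I,J} splits into {G,I,J} and {H}.
Stable partition: {B,C,D} | {G,I,J} | {A,E,F} | {H} — 4 equivalence classes.
C and B lie in the same block of the stable partition, so they are equivalent — no string distinguishes them.

Yes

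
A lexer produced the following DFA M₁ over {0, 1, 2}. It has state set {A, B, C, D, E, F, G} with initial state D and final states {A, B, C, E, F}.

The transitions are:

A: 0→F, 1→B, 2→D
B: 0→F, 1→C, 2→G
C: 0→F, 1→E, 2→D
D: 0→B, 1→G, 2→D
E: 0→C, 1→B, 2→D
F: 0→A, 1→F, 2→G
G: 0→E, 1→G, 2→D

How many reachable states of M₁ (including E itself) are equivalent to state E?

All states are reachable from the start state.
Initial partition by acceptance: {A,B,C,E,F} | {D,G}.
The partition is now stable with 2 blocks: {A,B,C,E,F} | {D,G}.
The equivalence class containing E is {A,B,C,E,F}, of size 5.

5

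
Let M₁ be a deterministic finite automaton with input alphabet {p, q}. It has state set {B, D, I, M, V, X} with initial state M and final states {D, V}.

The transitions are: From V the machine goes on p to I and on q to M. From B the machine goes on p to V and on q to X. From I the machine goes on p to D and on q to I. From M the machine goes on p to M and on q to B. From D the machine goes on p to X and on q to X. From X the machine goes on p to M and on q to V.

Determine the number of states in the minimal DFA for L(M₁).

6

Every state is reachable, so we keep all 6.
Start with accepting vs non-accepting: {D,V} | {B,I,M,X}.
Split {B,I,M,X} by δ(·,p) → {M,X} and {B,I}.
On input p, block {D,V} splits into {D} and {V}.
Split {M,X} by δ(·,q) → {M} and {X}.
On input p, block {B,I} splits into {B} and {I}.
The partition is now stable with 6 blocks: {D} | {M} | {B} | {V} | {X} | {I}.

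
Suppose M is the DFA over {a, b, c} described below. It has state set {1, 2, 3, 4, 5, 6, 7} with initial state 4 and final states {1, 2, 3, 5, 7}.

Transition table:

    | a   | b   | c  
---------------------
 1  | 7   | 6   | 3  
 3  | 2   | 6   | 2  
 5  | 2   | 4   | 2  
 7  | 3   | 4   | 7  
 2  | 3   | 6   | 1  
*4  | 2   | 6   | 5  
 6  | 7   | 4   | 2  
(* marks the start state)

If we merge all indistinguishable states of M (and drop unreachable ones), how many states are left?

All states are reachable from the start state.
P0 = {1,2,3,5,7} | {4,6}.
No further refinement is possible. Final partition (2 blocks): {1,2,3,5,7} | {4,6}.

2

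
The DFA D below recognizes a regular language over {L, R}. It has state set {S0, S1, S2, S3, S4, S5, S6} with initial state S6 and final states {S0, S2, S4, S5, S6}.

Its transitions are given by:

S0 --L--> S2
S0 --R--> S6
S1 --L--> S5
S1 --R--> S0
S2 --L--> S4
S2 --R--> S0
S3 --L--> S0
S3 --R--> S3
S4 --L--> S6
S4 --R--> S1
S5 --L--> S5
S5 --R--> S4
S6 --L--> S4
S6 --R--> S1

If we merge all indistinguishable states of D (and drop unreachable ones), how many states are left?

First remove the unreachable states {S3}; 6 states remain.
Start with accepting vs non-accepting: {S0,S2,S4,S5,S6} | {S1}.
Split {S0,S2,S4,S5,S6} by δ(·,R) → {S0,S2,S5} and {S4,S6}.
Refine {S0,S2,S5} on symbol L: members go to different blocks, giving {S0,S5} and {S2}.
On input L, block {S0,S5} splits into {S0} and {S5}.
The partition is now stable with 5 blocks: {S0} | {S1} | {S4,S6} | {S2} | {S5}.

5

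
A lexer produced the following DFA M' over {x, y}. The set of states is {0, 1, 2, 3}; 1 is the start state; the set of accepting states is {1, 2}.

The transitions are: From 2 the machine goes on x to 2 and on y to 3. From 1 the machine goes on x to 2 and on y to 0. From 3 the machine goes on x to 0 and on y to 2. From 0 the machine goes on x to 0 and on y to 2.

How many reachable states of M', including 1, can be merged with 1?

Every state is reachable, so we keep all 4.
Start with accepting vs non-accepting: {1,2} | {0,3}.
Stable partition: {1,2} | {0,3} — 2 equivalence classes.
State 1 belongs to the block {1,2}, which has 2 states.

2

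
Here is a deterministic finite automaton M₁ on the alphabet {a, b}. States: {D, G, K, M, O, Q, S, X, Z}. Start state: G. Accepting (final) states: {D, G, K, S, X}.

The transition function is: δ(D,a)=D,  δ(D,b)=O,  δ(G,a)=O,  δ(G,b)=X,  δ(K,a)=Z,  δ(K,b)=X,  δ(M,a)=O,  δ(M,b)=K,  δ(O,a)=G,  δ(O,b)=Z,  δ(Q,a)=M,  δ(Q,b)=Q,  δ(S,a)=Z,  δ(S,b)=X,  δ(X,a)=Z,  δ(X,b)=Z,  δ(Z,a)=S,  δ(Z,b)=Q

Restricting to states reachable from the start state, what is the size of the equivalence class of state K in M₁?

States {D} cannot be reached from the start state, so discard them.
P0 = {G,K,S,X} | {M,O,Q,Z}.
Split {G,K,S,X} by δ(·,b) → {G,K,S} and {X}.
Refine {M,O,Q,Z} on symbol a: members go to different blocks, giving {M,Q} and {O,Z}.
Refine {M,Q} on symbol a: members go to different blocks, giving {Q} and {M}.
Split {O,Z} by δ(·,b) → {O} and {Z}.
Refine {G,K,S} on symbol a: members go to different blocks, giving {K,S} and {G}.
The partition is now stable with 7 blocks: {K,S} | {Q} | {X} | {O} | {M} | {Z} | {G}.
The equivalence class containing K is {K,S}, of size 2.

2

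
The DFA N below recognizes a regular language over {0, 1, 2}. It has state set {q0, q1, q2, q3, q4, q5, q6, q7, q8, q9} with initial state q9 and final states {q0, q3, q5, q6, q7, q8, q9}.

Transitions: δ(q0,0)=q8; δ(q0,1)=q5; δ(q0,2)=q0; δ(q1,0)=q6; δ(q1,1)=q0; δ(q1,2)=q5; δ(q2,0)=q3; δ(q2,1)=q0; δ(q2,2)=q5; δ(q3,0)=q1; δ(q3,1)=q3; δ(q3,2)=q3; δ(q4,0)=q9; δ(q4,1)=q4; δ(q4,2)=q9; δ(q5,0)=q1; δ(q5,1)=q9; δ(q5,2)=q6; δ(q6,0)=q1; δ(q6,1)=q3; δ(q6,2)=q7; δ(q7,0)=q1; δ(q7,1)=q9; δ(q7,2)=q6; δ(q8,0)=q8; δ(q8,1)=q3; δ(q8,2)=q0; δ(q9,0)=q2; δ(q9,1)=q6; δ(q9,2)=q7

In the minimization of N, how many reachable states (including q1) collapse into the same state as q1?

2

First remove the unreachable states {q4}; 9 states remain.
P0 = {q0,q3,q5,q6,q7,q8,q9} | {q1,q2}.
Refine {q0,q3,q5,q6,q7,q8,q9} on symbol 0: members go to different blocks, giving {q3,q5,q6,q7,q9} and {q0,q8}.
The partition is now stable with 3 blocks: {q3,q5,q6,q7,q9} | {q1,q2} | {q0,q8}.
State q1 belongs to the block {q1,q2}, which has 2 states.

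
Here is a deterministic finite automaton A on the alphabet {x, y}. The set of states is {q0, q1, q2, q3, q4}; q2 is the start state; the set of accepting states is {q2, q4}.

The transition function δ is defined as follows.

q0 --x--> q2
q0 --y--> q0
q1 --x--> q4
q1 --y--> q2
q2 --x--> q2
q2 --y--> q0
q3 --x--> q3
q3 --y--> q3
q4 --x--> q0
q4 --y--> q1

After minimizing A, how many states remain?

States {q1,q3,q4} cannot be reached from the start state, so discard them.
Initial partition by acceptance: {q2} | {q0}.
The partition is now stable with 2 blocks: {q2} | {q0}.

2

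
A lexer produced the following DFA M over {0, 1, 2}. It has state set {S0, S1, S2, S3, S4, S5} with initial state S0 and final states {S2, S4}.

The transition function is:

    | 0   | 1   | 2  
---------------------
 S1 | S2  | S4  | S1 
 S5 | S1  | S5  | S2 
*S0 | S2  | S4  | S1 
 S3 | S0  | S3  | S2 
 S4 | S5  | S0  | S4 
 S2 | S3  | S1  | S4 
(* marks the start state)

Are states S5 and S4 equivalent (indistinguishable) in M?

Initial partition by acceptance: {S2,S4} | {S0,S1,S3,S5}.
Split {S0,S1,S3,S5} by δ(·,0) → {S0,S1} and {S3,S5}.
The partition is now stable with 3 blocks: {S2,S4} | {S0,S1} | {S3,S5}.
S5 and S4 end up in different blocks, so they are distinguishable. For instance, the string 'ε' is accepted from only S4.

No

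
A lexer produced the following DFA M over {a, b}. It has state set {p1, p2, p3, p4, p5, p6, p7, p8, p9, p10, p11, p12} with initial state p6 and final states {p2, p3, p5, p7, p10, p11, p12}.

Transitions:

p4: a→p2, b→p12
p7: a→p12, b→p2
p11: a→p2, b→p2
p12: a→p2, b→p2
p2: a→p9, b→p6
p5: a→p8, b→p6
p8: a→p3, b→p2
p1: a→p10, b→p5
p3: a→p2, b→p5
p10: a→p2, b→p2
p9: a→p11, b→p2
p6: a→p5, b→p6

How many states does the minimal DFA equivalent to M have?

Reachable states from the start: {p2,p3,p5,p6,p8,p9,p11}. Unreachable: {p1,p4,p7,p10,p12} — drop them.
Start with accepting vs non-accepting: {p2,p3,p5,p11} | {p6,p8,p9}.
On input a, block {p2,p3,p5,p11} splits into {p2,p5} and {p3,p11}.
On input a, block {p6,p8,p9} splits into {p8,p9} and {p6}.
The partition is now stable with 4 blocks: {p2,p5} | {p8,p9} | {p3,p11} | {p6}.

4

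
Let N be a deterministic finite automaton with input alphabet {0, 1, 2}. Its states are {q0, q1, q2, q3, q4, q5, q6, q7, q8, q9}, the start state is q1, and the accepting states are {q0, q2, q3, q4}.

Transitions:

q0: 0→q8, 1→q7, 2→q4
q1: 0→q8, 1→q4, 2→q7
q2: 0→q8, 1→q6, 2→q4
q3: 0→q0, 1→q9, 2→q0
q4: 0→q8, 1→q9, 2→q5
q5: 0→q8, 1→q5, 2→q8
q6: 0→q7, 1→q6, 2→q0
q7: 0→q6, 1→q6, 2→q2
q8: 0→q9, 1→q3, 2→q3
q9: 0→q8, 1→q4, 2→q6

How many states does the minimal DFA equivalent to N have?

Every state is reachable, so we keep all 10.
P0 = {q0,q2,q3,q4} | {q1,q5,q6,q7,q8,q9}.
Refine {q0,q2,q3,q4} on symbol 0: members go to different blocks, giving {q0,q2,q4} and {q3}.
Split {q0,q2,q4} by δ(·,2) → {q0,q2} and {q4}.
On input 1, block {q1,q5,q6,q7,q8,q9} splits into {q5,q6,q7} and {q1,q9} and {q8}.
On input 0, block {q5,q6,q7} splits into {q6,q7} and {q5}.
No further refinement is possible. Final partition (7 blocks): {q0,q2} | {q6,q7} | {q3} | {q4} | {q1,q9} | {q8} | {q5}.

7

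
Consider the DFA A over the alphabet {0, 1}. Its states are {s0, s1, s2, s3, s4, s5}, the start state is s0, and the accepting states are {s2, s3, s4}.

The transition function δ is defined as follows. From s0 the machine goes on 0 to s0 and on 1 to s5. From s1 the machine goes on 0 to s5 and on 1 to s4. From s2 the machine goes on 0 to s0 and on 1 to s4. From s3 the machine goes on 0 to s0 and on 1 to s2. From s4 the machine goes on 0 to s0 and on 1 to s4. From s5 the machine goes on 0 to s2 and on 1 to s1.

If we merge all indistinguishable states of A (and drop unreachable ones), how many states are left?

States {s3} cannot be reached from the start state, so discard them.
Start with accepting vs non-accepting: {s2,s4} | {s0,s1,s5}.
Split {s0,s1,s5} by δ(·,0) → {s0,s1} and {s5}.
On input 0, block {s0,s1} splits into {s0} and {s1}.
No further refinement is possible. Final partition (4 blocks): {s2,s4} | {s0} | {s5} | {s1}.

4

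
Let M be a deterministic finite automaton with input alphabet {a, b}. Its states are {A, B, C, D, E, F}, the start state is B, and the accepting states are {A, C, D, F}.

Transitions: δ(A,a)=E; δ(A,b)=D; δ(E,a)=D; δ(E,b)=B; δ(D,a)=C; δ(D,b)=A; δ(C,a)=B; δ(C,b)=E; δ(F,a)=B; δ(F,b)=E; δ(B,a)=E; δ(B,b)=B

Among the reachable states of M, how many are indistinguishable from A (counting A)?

1

Reachable states from the start: {A,B,C,D,E}. Unreachable: {F} — drop them.
Initial partition by acceptance: {A,C,D} | {B,E}.
On input a, block {A,C,D} splits into {A,C} and {D}.
On input b, block {A,C} splits into {A} and {C}.
Split {B,E} by δ(·,a) → {B} and {E}.
No further refinement is possible. Final partition (5 blocks): {A} | {B} | {D} | {C} | {E}.
State A belongs to the block {A}, which has 1 states.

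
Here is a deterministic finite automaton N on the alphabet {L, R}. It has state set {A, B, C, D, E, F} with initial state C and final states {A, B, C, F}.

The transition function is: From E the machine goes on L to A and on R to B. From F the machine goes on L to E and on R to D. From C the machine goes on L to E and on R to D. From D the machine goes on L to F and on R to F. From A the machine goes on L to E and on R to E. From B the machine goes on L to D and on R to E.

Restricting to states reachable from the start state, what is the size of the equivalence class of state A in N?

4

Every state is reachable, so we keep all 6.
P0 = {A,B,C,F} | {D,E}.
No further refinement is possible. Final partition (2 blocks): {A,B,C,F} | {D,E}.
State A belongs to the block {A,B,C,F}, which has 4 states.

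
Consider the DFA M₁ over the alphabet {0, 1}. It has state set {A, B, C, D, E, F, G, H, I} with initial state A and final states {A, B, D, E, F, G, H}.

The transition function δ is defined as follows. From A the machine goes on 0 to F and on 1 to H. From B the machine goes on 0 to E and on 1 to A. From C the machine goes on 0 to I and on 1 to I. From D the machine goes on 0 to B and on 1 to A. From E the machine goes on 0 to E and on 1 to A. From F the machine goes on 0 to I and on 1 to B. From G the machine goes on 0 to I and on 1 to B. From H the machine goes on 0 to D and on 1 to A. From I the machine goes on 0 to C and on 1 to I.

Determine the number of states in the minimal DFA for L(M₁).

4

Reachable states from the start: {A,B,C,D,E,F,H,I}. Unreachable: {G} — drop them.
P0 = {A,B,D,E,F,H} | {C,I}.
Split {A,B,D,E,F,H} by δ(·,0) → {A,B,D,E,H} and {F}.
Split {A,B,D,E,H} by δ(·,0) → {B,D,E,H} and {A}.
The partition is now stable with 4 blocks: {B,D,E,H} | {C,I} | {F} | {A}.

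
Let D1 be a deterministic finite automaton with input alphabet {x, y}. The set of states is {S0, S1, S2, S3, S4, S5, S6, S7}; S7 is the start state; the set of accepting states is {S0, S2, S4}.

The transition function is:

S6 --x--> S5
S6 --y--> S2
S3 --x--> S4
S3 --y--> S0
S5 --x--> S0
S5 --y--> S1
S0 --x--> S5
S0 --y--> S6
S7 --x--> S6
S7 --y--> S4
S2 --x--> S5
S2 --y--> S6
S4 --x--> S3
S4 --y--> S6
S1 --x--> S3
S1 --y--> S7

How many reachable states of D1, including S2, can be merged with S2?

2

P0 = {S0,S2,S4} | {S1,S3,S5,S6,S7}.
Refine {S1,S3,S5,S6,S7} on symbol x: members go to different blocks, giving {S1,S6,S7} and {S3,S5}.
Refine {S1,S6,S7} on symbol x: members go to different blocks, giving {S1,S6} and {S7}.
Refine {S1,S6} on symbol y: members go to different blocks, giving {S1} and {S6}.
Split {S3,S5} by δ(·,y) → {S3} and {S5}.
Split {S0,S2,S4} by δ(·,x) → {S0,S2} and {S4}.
Stable partition: {S0,S2} | {S1} | {S3} | {S7} | {S6} | {S5} | {S4} — 7 equivalence classes.
The equivalence class containing S2 is {S0,S2}, of size 2.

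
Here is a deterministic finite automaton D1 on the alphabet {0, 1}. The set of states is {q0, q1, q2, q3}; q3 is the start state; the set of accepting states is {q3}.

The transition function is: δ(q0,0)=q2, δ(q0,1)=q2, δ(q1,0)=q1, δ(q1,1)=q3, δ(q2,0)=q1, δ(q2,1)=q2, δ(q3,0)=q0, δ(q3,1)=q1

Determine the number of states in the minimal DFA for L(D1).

Every state is reachable, so we keep all 4.
P0 = {q3} | {q0,q1,q2}.
Refine {q0,q1,q2} on symbol 1: members go to different blocks, giving {q0,q2} and {q1}.
Refine {q0,q2} on symbol 0: members go to different blocks, giving {q0} and {q2}.
The partition is now stable with 4 blocks: {q3} | {q0} | {q1} | {q2}.

4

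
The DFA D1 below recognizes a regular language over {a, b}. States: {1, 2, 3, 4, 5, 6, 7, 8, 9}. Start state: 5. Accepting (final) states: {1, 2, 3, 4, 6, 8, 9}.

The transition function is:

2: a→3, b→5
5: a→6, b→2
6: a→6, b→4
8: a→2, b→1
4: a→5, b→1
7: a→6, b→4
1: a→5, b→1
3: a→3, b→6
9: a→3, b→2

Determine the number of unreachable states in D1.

No path from 5 leads to 7, 8, 9; the other 6 states are all reachable.

3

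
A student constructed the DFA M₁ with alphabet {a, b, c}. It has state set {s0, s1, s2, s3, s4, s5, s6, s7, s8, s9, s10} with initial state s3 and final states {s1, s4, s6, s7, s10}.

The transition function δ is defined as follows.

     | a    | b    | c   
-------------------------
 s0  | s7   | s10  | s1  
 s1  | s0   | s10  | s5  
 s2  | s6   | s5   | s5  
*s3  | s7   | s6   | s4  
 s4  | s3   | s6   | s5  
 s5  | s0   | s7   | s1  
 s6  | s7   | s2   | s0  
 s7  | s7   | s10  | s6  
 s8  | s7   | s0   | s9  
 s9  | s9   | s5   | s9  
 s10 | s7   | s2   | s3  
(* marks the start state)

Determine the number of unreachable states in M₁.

No path from s3 leads to s8, s9; the other 9 states are all reachable.

2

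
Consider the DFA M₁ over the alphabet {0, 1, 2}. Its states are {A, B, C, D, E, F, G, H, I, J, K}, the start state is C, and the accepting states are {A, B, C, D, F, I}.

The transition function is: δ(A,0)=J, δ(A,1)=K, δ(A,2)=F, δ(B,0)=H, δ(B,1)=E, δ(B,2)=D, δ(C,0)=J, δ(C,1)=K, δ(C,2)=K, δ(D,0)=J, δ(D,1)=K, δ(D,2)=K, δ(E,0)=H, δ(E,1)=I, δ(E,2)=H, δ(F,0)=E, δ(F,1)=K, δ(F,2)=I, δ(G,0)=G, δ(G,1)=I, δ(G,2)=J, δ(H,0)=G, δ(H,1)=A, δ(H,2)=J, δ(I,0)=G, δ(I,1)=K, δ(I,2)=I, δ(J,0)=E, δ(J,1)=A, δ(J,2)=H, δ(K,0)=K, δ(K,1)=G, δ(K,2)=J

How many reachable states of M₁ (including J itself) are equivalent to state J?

States {B,D} cannot be reached from the start state, so discard them.
Start with accepting vs non-accepting: {A,C,F,I} | {E,G,H,J,K}.
Refine {A,C,F,I} on symbol 2: members go to different blocks, giving {A,F,I} and {C}.
On input 1, block {E,G,H,J,K} splits into {E,G,H,J} and {K}.
The partition is now stable with 4 blocks: {A,F,I} | {E,G,H,J} | {C} | {K}.
State J belongs to the block {E,G,H,J}, which has 4 states.

4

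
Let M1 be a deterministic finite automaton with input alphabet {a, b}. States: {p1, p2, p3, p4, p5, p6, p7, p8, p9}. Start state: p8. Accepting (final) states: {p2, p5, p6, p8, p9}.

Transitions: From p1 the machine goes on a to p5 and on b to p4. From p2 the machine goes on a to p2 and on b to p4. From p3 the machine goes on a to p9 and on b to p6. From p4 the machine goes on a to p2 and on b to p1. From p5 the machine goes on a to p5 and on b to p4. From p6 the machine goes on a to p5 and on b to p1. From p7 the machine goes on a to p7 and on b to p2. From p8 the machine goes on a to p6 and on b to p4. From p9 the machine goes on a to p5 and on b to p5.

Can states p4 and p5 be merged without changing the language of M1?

First remove the unreachable states {p3,p7,p9}; 6 states remain.
P0 = {p2,p5,p6,p8} | {p1,p4}.
The partition is now stable with 2 blocks: {p2,p5,p6,p8} | {p1,p4}.
p4 and p5 end up in different blocks, so they are distinguishable. For instance, the string 'ε' is accepted from only p5.

No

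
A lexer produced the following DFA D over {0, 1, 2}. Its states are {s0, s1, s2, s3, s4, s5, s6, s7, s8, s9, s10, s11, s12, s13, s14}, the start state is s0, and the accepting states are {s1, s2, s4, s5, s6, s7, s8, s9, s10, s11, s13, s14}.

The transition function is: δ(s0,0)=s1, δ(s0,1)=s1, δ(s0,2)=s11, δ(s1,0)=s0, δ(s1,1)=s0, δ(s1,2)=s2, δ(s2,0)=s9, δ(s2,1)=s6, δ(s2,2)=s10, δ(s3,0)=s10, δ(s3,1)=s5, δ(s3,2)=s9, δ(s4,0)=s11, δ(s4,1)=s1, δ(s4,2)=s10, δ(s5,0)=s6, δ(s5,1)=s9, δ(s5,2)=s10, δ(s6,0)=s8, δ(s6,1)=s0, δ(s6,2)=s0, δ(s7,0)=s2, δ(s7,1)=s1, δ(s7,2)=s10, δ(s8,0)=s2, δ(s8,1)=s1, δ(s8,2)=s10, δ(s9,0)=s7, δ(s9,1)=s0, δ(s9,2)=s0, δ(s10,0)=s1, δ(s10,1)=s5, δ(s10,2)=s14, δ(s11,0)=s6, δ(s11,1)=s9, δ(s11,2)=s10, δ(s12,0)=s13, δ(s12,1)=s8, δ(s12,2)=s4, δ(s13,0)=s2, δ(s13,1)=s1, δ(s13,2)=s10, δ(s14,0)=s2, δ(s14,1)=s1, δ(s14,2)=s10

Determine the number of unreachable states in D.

No path from s0 leads to s3, s4, s12, s13; the other 11 states are all reachable.

4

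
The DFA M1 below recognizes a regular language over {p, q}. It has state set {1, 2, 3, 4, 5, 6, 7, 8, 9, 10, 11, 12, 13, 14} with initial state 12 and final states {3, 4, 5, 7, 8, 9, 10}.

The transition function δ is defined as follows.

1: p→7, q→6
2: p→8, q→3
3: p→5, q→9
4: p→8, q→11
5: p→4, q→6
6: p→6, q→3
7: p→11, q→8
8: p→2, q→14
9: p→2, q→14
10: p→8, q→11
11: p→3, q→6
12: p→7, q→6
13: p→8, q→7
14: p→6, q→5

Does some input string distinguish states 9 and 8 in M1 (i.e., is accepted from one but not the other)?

No

First remove the unreachable states {1,10,13}; 11 states remain.
Initial partition by acceptance: {3,4,5,7,8,9} | {2,6,11,12,14}.
On input p, block {3,4,5,7,8,9} splits into {3,4,5} and {7,8,9}.
Refine {3,4,5} on symbol p: members go to different blocks, giving {3,5} and {4}.
Refine {3,5} on symbol p: members go to different blocks, giving {3} and {5}.
Split {2,6,11,12,14} by δ(·,p) → {2,12} and {6,14} and {11}.
Split {2,12} by δ(·,q) → {2} and {12}.
Split {7,8,9} by δ(·,p) → {8,9} and {7}.
Split {6,14} by δ(·,q) → {6} and {14}.
No further refinement is possible. Final partition (10 blocks): {3} | {2} | {8,9} | {4} | {5} | {6} | {11} | {12} | {7} | {14}.
9 and 8 lie in the same block of the stable partition, so they are equivalent — no string distinguishes them.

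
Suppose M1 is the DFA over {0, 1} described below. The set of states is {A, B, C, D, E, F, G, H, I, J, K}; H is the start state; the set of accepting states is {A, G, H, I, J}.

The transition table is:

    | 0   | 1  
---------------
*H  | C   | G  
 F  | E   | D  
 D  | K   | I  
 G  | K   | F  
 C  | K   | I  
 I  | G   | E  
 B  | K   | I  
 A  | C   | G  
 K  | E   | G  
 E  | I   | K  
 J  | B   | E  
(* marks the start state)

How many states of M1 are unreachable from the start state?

Starting at H and following transitions, the reachable set is {C, D, E, F, G, H, I, K}. That leaves A, B, J unreachable — 3 in total.

3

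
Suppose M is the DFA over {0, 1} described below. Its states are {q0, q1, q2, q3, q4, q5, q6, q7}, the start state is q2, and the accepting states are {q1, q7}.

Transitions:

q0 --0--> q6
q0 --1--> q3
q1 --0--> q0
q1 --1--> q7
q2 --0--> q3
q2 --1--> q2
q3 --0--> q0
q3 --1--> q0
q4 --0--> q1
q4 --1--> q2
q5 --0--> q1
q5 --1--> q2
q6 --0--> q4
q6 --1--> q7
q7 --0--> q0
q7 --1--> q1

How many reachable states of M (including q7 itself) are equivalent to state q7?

2

Reachable states from the start: {q0,q1,q2,q3,q4,q6,q7}. Unreachable: {q5} — drop them.
Initial partition by acceptance: {q1,q7} | {q0,q2,q3,q4,q6}.
Refine {q0,q2,q3,q4,q6} on symbol 0: members go to different blocks, giving {q0,q2,q3,q6} and {q4}.
Refine {q0,q2,q3,q6} on symbol 0: members go to different blocks, giving {q0,q2,q3} and {q6}.
Split {q0,q2,q3} by δ(·,0) → {q2,q3} and {q0}.
On input 0, block {q2,q3} splits into {q2} and {q3}.
No further refinement is possible. Final partition (6 blocks): {q1,q7} | {q2} | {q4} | {q6} | {q0} | {q3}.
State q7 belongs to the block {q1,q7}, which has 2 states.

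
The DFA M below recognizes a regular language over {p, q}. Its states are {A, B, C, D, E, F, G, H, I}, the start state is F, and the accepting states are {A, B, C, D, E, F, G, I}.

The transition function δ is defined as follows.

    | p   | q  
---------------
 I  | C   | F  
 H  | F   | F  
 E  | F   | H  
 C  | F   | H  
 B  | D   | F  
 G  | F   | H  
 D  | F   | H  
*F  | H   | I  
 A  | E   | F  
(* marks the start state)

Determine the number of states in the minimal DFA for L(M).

4

First remove the unreachable states {A,B,D,E,G}; 4 states remain.
Start with accepting vs non-accepting: {C,F,I} | {H}.
Split {C,F,I} by δ(·,p) → {C,I} and {F}.
Split {C,I} by δ(·,p) → {C} and {I}.
The partition is now stable with 4 blocks: {C} | {H} | {F} | {I}.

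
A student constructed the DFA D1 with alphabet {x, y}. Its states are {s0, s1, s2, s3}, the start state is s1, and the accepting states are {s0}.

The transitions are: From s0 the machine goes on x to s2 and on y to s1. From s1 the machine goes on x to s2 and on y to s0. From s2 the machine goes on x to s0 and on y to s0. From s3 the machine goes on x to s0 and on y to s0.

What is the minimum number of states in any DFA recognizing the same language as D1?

States {s3} cannot be reached from the start state, so discard them.
Start with accepting vs non-accepting: {s0} | {s1,s2}.
Split {s1,s2} by δ(·,x) → {s1} and {s2}.
No further refinement is possible. Final partition (3 blocks): {s0} | {s1} | {s2}.

3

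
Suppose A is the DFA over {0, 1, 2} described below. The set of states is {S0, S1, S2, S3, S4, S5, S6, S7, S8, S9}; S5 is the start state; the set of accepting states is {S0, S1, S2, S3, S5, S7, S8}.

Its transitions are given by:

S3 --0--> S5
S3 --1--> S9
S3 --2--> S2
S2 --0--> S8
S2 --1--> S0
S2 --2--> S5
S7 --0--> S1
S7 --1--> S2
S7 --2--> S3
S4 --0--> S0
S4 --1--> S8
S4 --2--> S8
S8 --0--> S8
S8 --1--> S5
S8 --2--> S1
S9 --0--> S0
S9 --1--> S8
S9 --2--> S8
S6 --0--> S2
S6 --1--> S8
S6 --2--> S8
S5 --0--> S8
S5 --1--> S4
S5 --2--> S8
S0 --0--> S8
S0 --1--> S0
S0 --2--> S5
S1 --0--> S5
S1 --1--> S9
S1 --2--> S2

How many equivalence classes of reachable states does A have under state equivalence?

Reachable states from the start: {S0,S1,S2,S4,S5,S8,S9}. Unreachable: {S3,S6,S7} — drop them.
Initial partition by acceptance: {S0,S1,S2,S5,S8} | {S4,S9}.
On input 1, block {S0,S1,S2,S5,S8} splits into {S0,S2,S8} and {S1,S5}.
On input 1, block {S0,S2,S8} splits into {S0,S2} and {S8}.
Refine {S1,S5} on symbol 0: members go to different blocks, giving {S1} and {S5}.
Stable partition: {S0,S2} | {S4,S9} | {S1} | {S8} | {S5} — 5 equivalence classes.

5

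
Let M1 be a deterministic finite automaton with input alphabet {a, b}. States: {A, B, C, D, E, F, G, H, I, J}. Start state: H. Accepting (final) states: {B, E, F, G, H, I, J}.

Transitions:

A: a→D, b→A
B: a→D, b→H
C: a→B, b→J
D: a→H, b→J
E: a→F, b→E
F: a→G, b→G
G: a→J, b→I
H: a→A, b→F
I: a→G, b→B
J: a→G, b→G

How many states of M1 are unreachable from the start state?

2

BFS from H reaches {A, B, D, F, G, H, I, J}; the 2 state(s) C, E are never visited.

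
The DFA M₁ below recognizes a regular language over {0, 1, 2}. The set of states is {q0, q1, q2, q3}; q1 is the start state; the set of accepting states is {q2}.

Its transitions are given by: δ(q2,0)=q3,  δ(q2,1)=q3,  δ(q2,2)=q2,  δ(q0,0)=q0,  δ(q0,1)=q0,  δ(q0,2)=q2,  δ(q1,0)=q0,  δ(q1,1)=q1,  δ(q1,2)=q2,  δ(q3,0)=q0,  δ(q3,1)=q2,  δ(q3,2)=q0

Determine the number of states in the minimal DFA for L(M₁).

3

All states are reachable from the start state.
Initial partition by acceptance: {q2} | {q0,q1,q3}.
Split {q0,q1,q3} by δ(·,1) → {q0,q1} and {q3}.
Stable partition: {q2} | {q0,q1} | {q3} — 3 equivalence classes.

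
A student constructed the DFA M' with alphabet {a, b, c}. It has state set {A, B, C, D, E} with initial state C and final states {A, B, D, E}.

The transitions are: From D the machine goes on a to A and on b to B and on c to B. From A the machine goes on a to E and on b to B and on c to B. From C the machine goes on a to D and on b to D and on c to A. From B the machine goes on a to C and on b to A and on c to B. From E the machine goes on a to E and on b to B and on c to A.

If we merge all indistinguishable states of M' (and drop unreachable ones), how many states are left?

All states are reachable from the start state.
Initial partition by acceptance: {A,B,D,E} | {C}.
Refine {A,B,D,E} on symbol a: members go to different blocks, giving {A,D,E} and {B}.
Refine {A,D,E} on symbol c: members go to different blocks, giving {A,D} and {E}.
Split {A,D} by δ(·,a) → {A} and {D}.
Stable partition: {A} | {C} | {B} | {E} | {D} — 5 equivalence classes.

5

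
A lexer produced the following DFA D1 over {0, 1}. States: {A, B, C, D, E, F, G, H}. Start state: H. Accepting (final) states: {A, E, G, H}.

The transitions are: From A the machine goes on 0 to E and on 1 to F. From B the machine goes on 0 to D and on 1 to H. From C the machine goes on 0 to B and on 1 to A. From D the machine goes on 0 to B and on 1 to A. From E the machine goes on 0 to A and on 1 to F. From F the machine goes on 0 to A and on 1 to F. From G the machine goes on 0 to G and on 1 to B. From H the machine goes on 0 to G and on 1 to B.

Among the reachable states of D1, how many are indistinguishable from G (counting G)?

2

First remove the unreachable states {C}; 7 states remain.
P0 = {A,E,G,H} | {B,D,F}.
Refine {B,D,F} on symbol 0: members go to different blocks, giving {B,D} and {F}.
Refine {A,E,G,H} on symbol 1: members go to different blocks, giving {A,E} and {G,H}.
On input 1, block {B,D} splits into {B} and {D}.
No further refinement is possible. Final partition (5 blocks): {A,E} | {B} | {F} | {G,H} | {D}.
State G belongs to the block {G,H}, which has 2 states.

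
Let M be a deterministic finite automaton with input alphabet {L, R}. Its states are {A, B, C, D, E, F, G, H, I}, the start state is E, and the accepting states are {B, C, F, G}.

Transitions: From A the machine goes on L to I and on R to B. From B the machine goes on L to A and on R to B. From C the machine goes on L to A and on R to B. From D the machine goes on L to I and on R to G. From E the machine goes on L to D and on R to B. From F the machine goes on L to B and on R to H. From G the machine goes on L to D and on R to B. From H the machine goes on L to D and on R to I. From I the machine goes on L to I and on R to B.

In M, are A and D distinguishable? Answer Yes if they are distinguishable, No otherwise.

First remove the unreachable states {C,F,H}; 6 states remain.
Initial partition by acceptance: {B,G} | {A,D,E,I}.
Stable partition: {B,G} | {A,D,E,I} — 2 equivalence classes.
A and D lie in the same block of the stable partition, so they are equivalent — no string distinguishes them.

No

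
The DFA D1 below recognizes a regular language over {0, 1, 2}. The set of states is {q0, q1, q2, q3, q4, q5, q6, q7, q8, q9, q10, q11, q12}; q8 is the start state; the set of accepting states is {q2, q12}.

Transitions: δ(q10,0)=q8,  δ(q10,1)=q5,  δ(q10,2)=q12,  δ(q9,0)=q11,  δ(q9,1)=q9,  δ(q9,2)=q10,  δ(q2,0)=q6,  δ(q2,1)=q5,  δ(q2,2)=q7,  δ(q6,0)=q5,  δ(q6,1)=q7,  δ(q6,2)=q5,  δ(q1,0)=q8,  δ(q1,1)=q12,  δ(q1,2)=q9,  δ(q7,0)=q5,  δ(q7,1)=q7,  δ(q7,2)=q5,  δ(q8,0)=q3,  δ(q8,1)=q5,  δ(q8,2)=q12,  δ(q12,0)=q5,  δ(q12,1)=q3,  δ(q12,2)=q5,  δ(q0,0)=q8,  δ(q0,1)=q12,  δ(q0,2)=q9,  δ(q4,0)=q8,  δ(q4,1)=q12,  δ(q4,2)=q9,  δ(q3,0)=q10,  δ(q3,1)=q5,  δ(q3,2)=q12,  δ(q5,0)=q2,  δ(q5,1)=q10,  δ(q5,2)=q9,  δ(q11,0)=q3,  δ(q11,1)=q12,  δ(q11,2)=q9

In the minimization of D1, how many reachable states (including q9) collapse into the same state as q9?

Reachable states from the start: {q2,q3,q5,q6,q7,q8,q9,q10,q11,q12}. Unreachable: {q0,q1,q4} — drop them.
Start with accepting vs non-accepting: {q2,q12} | {q3,q5,q6,q7,q8,q9,q10,q11}.
Split {q3,q5,q6,q7,q8,q9,q10,q11} by δ(·,0) → {q3,q6,q7,q8,q9,q10,q11} and {q5}.
Split {q2,q12} by δ(·,0) → {q2} and {q12}.
On input 0, block {q3,q6,q7,q8,q9,q10,q11} splits into {q3,q8,q9,q10,q11} and {q6,q7}.
Refine {q3,q8,q9,q10,q11} on symbol 1: members go to different blocks, giving {q3,q8,q10} and {q9} and {q11}.
The partition is now stable with 7 blocks: {q2} | {q3,q8,q10} | {q5} | {q12} | {q6,q7} | {q9} | {q11}.
The equivalence class containing q9 is {q9}, of size 1.

1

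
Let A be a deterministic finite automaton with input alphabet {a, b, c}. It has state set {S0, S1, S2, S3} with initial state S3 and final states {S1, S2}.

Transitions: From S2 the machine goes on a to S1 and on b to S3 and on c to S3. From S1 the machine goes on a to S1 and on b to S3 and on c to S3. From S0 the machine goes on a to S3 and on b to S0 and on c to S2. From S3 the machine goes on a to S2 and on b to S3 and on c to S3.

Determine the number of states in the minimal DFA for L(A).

2

First remove the unreachable states {S0}; 3 states remain.
Initial partition by acceptance: {S1,S2} | {S3}.
The partition is now stable with 2 blocks: {S1,S2} | {S3}.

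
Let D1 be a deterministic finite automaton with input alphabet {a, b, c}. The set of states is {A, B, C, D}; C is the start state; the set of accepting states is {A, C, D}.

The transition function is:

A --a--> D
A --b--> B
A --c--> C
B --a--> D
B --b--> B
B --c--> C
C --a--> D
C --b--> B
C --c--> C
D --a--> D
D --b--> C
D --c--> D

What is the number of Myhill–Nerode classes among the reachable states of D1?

3

Reachable states from the start: {B,C,D}. Unreachable: {A} — drop them.
Initial partition by acceptance: {C,D} | {B}.
Refine {C,D} on symbol b: members go to different blocks, giving {C} and {D}.
The partition is now stable with 3 blocks: {C} | {B} | {D}.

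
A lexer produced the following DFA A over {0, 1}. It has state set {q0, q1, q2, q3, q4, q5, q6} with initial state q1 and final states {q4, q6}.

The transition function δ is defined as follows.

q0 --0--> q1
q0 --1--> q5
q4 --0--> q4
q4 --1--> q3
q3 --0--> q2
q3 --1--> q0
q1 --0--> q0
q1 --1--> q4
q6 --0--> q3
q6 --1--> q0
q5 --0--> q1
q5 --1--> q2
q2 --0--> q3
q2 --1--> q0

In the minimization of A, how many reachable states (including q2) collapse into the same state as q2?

States {q6} cannot be reached from the start state, so discard them.
P0 = {q4} | {q0,q1,q2,q3,q5}.
Split {q0,q1,q2,q3,q5} by δ(·,1) → {q0,q2,q3,q5} and {q1}.
On input 0, block {q0,q2,q3,q5} splits into {q0,q5} and {q2,q3}.
Split {q0,q5} by δ(·,1) → {q0} and {q5}.
The partition is now stable with 5 blocks: {q4} | {q0} | {q1} | {q2,q3} | {q5}.
State q2 belongs to the block {q2,q3}, which has 2 states.

2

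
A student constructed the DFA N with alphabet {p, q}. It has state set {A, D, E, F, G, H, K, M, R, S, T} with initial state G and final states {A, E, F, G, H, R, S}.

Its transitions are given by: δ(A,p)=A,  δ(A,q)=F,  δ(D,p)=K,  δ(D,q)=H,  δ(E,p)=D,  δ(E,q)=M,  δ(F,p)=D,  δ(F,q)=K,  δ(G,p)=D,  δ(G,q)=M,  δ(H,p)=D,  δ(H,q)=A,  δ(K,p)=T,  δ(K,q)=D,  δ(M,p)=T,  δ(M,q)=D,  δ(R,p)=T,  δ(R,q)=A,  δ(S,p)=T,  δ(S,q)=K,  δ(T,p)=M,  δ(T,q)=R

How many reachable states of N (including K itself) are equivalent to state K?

States {E,S} cannot be reached from the start state, so discard them.
Initial partition by acceptance: {A,F,G,H,R} | {D,K,M,T}.
Split {A,F,G,H,R} by δ(·,p) → {F,G,H,R} and {A}.
Split {F,G,H,R} by δ(·,q) → {H,R} and {F,G}.
Split {D,K,M,T} by δ(·,q) → {K,M} and {D,T}.
No further refinement is possible. Final partition (5 blocks): {H,R} | {K,M} | {A} | {F,G} | {D,T}.
The equivalence class containing K is {K,M}, of size 2.

2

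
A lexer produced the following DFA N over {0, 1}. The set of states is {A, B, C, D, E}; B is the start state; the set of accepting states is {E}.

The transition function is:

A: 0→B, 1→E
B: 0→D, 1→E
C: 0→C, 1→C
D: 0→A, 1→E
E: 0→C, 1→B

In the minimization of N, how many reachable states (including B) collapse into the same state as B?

All states are reachable from the start state.
P0 = {E} | {A,B,C,D}.
Refine {A,B,C,D} on symbol 1: members go to different blocks, giving {A,B,D} and {C}.
No further refinement is possible. Final partition (3 blocks): {E} | {A,B,D} | {C}.
State B belongs to the block {A,B,D}, which has 3 states.

3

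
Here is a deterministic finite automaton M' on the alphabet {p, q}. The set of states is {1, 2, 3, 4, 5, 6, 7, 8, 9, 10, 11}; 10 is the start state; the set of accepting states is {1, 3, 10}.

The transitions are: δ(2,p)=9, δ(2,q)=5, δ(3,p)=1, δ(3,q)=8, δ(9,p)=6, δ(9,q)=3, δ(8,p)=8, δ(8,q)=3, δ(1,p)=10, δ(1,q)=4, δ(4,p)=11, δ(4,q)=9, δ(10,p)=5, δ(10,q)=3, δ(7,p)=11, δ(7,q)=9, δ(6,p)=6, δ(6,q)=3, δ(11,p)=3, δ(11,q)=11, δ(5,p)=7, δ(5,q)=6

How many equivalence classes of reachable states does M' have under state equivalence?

First remove the unreachable states {2}; 10 states remain.
P0 = {1,3,10} | {4,5,6,7,8,9,11}.
On input p, block {1,3,10} splits into {1,3} and {10}.
Split {1,3} by δ(·,p) → {1} and {3}.
On input p, block {4,5,6,7,8,9,11} splits into {4,5,6,7,8,9} and {11}.
Refine {4,5,6,7,8,9} on symbol p: members go to different blocks, giving {5,6,8,9} and {4,7}.
Split {5,6,8,9} by δ(·,p) → {6,8,9} and {5}.
The partition is now stable with 7 blocks: {1} | {6,8,9} | {10} | {3} | {11} | {4,7} | {5}.

7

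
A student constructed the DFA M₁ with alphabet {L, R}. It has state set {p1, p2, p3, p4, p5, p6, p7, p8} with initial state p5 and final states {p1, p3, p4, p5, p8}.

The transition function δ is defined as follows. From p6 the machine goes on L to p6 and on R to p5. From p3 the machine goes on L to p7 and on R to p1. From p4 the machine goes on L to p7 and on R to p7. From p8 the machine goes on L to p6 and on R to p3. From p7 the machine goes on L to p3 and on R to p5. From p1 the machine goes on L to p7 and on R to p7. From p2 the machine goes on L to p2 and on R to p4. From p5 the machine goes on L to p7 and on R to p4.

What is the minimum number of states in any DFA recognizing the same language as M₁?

Reachable states from the start: {p1,p3,p4,p5,p7}. Unreachable: {p2,p6,p8} — drop them.
Initial partition by acceptance: {p1,p3,p4,p5} | {p7}.
On input R, block {p1,p3,p4,p5} splits into {p1,p4} and {p3,p5}.
The partition is now stable with 3 blocks: {p1,p4} | {p7} | {p3,p5}.

3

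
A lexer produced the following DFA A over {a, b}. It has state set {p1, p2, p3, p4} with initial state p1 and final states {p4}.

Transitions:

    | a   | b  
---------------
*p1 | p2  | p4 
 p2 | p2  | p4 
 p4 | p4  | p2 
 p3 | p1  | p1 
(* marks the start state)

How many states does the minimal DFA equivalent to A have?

2

Reachable states from the start: {p1,p2,p4}. Unreachable: {p3} — drop them.
Initial partition by acceptance: {p4} | {p1,p2}.
Stable partition: {p4} | {p1,p2} — 2 equivalence classes.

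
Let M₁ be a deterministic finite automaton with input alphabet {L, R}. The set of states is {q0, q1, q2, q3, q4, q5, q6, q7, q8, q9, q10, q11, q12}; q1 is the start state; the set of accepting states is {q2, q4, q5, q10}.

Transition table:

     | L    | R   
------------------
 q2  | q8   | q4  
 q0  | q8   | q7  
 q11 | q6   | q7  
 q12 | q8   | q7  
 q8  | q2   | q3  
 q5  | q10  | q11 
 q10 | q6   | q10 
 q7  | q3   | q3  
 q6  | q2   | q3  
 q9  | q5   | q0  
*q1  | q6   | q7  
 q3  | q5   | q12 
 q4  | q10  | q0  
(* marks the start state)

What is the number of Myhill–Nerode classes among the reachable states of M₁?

7

States {q9} cannot be reached from the start state, so discard them.
P0 = {q2,q4,q5,q10} | {q0,q1,q3,q6,q7,q8,q11,q12}.
Refine {q2,q4,q5,q10} on symbol L: members go to different blocks, giving {q2,q10} and {q4,q5}.
Split {q2,q10} by δ(·,R) → {q2} and {q10}.
On input L, block {q0,q1,q3,q6,q7,q8,q11,q12} splits into {q0,q1,q7,q11,q12} and {q6,q8} and {q3}.
Refine {q0,q1,q7,q11,q12} on symbol L: members go to different blocks, giving {q0,q1,q11,q12} and {q7}.
The partition is now stable with 7 blocks: {q2} | {q0,q1,q11,q12} | {q4,q5} | {q10} | {q6,q8} | {q3} | {q7}.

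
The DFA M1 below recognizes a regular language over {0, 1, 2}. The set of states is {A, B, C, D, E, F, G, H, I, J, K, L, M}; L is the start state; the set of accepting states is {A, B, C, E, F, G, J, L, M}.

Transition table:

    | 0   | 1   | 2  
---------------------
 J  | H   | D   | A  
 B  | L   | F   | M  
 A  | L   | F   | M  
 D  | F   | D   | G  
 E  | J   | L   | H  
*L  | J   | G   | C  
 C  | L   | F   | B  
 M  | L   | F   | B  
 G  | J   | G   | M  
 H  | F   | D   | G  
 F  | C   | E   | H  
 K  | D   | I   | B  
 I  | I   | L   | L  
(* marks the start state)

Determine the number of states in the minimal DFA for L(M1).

6

Reachable states from the start: {A,B,C,D,E,F,G,H,J,L,M}. Unreachable: {I,K} — drop them.
P0 = {A,B,C,E,F,G,J,L,M} | {D,H}.
On input 0, block {A,B,C,E,F,G,J,L,M} splits into {A,B,C,E,F,G,L,M} and {J}.
On input 0, block {A,B,C,E,F,G,L,M} splits into {A,B,C,F,M} and {E,G,L}.
On input 0, block {A,B,C,F,M} splits into {A,B,C,M} and {F}.
On input 2, block {E,G,L} splits into {G,L} and {E}.
Stable partition: {A,B,C,M} | {D,H} | {J} | {G,L} | {F} | {E} — 6 equivalence classes.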